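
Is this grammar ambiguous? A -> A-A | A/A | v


'v-v/v' has two parse trees (no precedence encoded between - and /)
Ambiguous


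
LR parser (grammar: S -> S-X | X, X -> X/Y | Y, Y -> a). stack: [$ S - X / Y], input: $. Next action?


handle 'X/Y' on top
Action: reduce (X -> X/Y)


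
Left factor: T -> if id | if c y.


Common prefix: 'if'
Factored: T -> if T', T' -> id | c y


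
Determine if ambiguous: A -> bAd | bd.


balanced b^n…d^n: each string has a unique parse
Unambiguous


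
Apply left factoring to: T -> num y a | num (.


Common prefix: 'num'
Factored: T -> num T', T' -> y a | (


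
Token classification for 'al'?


Pattern: letter/underscore followed by alphanumerics, not a keyword
Type: IDENTIFIER


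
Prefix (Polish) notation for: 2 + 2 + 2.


left-to-right (same/higher precedence on left): tree is (+ (+ 2 2) 2)
Prefix: + + 2 2 2


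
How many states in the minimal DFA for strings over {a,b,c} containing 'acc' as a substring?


KMP-style automaton: 3 progress states + 1 absorbing accept = 4
Minimal DFA: 4 states


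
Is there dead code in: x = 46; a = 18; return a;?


x is assigned but never read
Dead: 'x = 46'


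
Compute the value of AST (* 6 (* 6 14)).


Evaluate inner: (* 6 14) = 84
Evaluate root: (* 6 84) = 504
Result: 504


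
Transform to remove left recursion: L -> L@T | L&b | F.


Left-recursive alternatives: L@T, L&b; non-recursive: F
Introduce L': L -> FL', L' -> @TL' | &bL' | ε


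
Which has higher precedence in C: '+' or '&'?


'+' is additive (level 9); '&' is bitwise AND (level 5)
Higher level binds tighter
'+' has higher precedence than '&'


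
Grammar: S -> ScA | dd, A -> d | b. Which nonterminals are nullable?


A nonterminal is nullable iff some alternative derives ε (directly, or every symbol in it is nullable)
Nullable: {}


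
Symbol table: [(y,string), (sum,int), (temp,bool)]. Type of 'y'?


Lookup 'y' → type string


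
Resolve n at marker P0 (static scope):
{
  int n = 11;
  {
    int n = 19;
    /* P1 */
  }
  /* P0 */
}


n declared in the same block as P0
n = 11


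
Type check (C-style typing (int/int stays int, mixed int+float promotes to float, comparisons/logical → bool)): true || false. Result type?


Operand types: bool || bool
Rule: logical operators take bool operands and yield bool
Result type: bool


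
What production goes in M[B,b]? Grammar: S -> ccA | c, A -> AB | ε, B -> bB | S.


For [B, b]: 'b' ∈ FIRST(bB)
Entry: B -> bB


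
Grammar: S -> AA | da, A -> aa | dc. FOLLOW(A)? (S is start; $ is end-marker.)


$ ∈ FOLLOW(S). For each A -> αBβ: add FIRST(β)\{ε} to FOLLOW(B); if β nullable, add FOLLOW(A).
FOLLOW(A) = {$, a, d}


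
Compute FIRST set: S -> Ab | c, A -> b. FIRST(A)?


Per alternative of A: FIRST(b) = {b}
FIRST(A) = {b}


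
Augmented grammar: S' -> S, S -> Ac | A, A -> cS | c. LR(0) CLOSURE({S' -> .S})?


Start: S' -> .S
For each item with dot before a nonterminal B, add B -> .γ for every B-production
Closure: [S' -> .S, S -> .Ac, S -> .A, A -> .cS, A -> .c]


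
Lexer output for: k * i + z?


Scan left to right, longest-match per lexeme
Tokens: ID(k), OP(*), ID(i), OP(+), ID(z)


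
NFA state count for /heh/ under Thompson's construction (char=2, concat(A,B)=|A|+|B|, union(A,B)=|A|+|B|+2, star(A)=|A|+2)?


Syntax tree has 3 char leaf(s), 0 union(s), 0 star(s)
chars contribute 3×2 = 6; each union adds +2; each star adds +2
Total: 6 + 0 + 0 = 6 states


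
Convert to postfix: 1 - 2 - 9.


Left to right (same or higher precedence on left)
Postfix: 1 2 - 9 -


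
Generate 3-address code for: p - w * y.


Break into single-operator statements:
t1 = w * y
t2 = p - t1


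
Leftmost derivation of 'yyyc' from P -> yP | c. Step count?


Derivation: P => yP => yyP => yyyP => yyyc
Steps: 4


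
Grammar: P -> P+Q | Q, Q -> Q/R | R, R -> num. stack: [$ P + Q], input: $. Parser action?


handle 'P+Q' on top; lookahead ∈ FOLLOW(P) = {+, $}
Action: reduce (P -> P+Q)


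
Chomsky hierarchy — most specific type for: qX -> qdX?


LHS has context (more than one symbol) and |LHS| ≤ |RHS|
Classification: Type 1 (Context-Sensitive)


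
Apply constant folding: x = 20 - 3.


20 - 3 = 17 at compile time
Optimized: x = 17


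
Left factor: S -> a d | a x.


Common prefix: 'a'
Factored: S -> a S', S' -> d | x


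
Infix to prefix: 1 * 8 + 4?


left-to-right (same/higher precedence on left): tree is (+ (* 1 8) 4)
Prefix: + * 1 8 4


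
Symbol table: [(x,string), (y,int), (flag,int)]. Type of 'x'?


Lookup 'x' → type string


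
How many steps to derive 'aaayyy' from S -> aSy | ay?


Derivation: S => aSy => aaSyy => aaayyy
Steps: 3


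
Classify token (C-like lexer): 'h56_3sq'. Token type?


Pattern: letter/underscore followed by alphanumerics, not a keyword
Type: IDENTIFIER


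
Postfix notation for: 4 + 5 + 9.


Left to right (same or higher precedence on left)
Postfix: 4 5 + 9 +


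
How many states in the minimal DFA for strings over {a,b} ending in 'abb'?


Track the longest suffix of input matching a prefix of 'abb': 4 classes (prefixes of length 0..3)
Minimal DFA: 4 states


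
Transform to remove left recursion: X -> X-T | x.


Left-recursive alternatives: X-T; non-recursive: x
Introduce X': X -> xX', X' -> -TX' | ε


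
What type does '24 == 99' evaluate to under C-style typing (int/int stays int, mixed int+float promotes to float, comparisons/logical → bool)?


Operand types: int == int
Rule: comparison yields bool
Result type: bool


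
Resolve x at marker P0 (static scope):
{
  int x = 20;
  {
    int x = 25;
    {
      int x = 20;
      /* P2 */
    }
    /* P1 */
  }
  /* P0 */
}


x declared in the same block as P0
x = 20


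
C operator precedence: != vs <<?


'<<' is shift (level 8); '!=' is equality (level 6)
Higher level binds tighter
'<<' has higher precedence than '!='


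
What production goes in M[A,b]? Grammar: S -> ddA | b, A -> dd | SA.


For [A, b]: 'b' ∈ FIRST(SA)
Entry: A -> SA


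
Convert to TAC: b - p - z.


Break into single-operator statements:
t1 = b - p
t2 = t1 - z


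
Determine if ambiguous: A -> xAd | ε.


balanced x^n…d^n: each string has a unique parse
Unambiguous


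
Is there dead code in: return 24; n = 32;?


statement follows a return and is unreachable
Dead: 'n = 32'


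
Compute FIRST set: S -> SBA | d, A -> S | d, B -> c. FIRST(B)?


Per alternative of B: FIRST(c) = {c}
FIRST(B) = {c}


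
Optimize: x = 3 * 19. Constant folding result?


3 * 19 = 57 at compile time
Optimized: x = 57


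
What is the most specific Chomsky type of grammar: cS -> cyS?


LHS has context (more than one symbol) and |LHS| ≤ |RHS|
Classification: Type 1 (Context-Sensitive)


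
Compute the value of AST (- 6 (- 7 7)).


Evaluate inner: (- 7 7) = 0
Evaluate root: (- 6 0) = 6
Result: 6


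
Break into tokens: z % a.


Scan left to right, longest-match per lexeme
Tokens: ID(z), OP(%), ID(a)


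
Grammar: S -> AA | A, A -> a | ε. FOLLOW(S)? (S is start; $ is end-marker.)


$ ∈ FOLLOW(S). For each A -> αBβ: add FIRST(β)\{ε} to FOLLOW(B); if β nullable, add FOLLOW(A).
FOLLOW(S) = {$}


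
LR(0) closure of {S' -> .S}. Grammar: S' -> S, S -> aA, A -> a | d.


Start: S' -> .S
For each item with dot before a nonterminal B, add B -> .γ for every B-production
Closure: [S' -> .S, S -> .aA]


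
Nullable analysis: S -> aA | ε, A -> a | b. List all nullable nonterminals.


A nonterminal is nullable iff some alternative derives ε (directly, or every symbol in it is nullable)
Nullable: {S}


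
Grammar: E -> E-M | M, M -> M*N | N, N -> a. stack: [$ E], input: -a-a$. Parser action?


shift '-' to continue E -> E-M
Action: shift


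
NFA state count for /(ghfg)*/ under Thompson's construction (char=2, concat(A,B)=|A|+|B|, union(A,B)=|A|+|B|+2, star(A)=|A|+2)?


Syntax tree has 4 char leaf(s), 0 union(s), 1 star(s)
chars contribute 4×2 = 8; each union adds +2; each star adds +2
Total: 8 + 0 + 2 = 10 states


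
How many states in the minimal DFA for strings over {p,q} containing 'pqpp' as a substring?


KMP-style automaton: 4 progress states + 1 absorbing accept = 5
Minimal DFA: 5 states


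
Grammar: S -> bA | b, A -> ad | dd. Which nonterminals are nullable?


A nonterminal is nullable iff some alternative derives ε (directly, or every symbol in it is nullable)
Nullable: {}


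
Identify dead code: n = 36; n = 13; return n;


first assignment to n is overwritten before any read
Dead: 'n = 36'


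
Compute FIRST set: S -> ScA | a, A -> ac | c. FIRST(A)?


Per alternative of A: FIRST(ac) = {a}; FIRST(c) = {c}
FIRST(A) = {a, c}


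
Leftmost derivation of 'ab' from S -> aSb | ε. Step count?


Derivation: S => aSb => ab
Steps: 2


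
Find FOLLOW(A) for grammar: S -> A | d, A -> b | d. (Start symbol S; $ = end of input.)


$ ∈ FOLLOW(S). For each A -> αBβ: add FIRST(β)\{ε} to FOLLOW(B); if β nullable, add FOLLOW(A).
FOLLOW(A) = {$}


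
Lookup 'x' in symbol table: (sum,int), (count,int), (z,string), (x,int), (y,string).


Lookup 'x' → type int


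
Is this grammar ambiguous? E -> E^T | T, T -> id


precedence layered via separate nonterminal T: deterministic
Unambiguous


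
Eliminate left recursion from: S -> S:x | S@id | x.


Left-recursive alternatives: S:x, S@id; non-recursive: x
Introduce S': S -> xS', S' -> :xS' | @idS' | ε


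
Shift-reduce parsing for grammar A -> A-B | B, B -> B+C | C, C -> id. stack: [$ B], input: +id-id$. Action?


shift '+' to continue B -> B+C
Action: shift


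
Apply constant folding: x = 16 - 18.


16 - 18 = -2 at compile time
Optimized: x = -2


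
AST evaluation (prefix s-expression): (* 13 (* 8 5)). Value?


Evaluate inner: (* 8 5) = 40
Evaluate root: (* 13 40) = 520
Result: 520


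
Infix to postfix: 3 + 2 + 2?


Left to right (same or higher precedence on left)
Postfix: 3 2 + 2 +


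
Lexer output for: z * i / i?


Scan left to right, longest-match per lexeme
Tokens: ID(z), OP(*), ID(i), OP(/), ID(i)


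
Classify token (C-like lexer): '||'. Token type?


Pattern: operator symbol
Type: OPERATOR


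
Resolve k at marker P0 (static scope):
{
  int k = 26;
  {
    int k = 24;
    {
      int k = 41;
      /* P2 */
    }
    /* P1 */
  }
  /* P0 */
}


k declared in the same block as P0
k = 26


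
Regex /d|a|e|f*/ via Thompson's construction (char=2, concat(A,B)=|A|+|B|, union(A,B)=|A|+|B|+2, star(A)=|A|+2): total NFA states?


Syntax tree has 4 char leaf(s), 3 union(s), 1 star(s)
chars contribute 4×2 = 8; each union adds +2; each star adds +2
Total: 8 + 6 + 2 = 16 states


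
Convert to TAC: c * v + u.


Break into single-operator statements:
t1 = c * v
t2 = t1 + u


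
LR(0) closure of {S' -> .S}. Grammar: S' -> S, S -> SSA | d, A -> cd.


Start: S' -> .S
For each item with dot before a nonterminal B, add B -> .γ for every B-production
Closure: [S' -> .S, S -> .SSA, S -> .d]


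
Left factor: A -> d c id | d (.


Common prefix: 'd'
Factored: A -> d A', A' -> c id | (


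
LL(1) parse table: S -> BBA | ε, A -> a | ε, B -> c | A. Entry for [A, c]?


For [A, c]: ε is nullable and 'c' ∈ FOLLOW(A)
Entry: A -> ε


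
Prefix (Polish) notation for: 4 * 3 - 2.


left-to-right (same/higher precedence on left): tree is (- (* 4 3) 2)
Prefix: - * 4 3 2


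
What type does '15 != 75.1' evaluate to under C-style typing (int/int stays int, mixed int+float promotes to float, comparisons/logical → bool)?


Operand types: int != float
Rule: comparison yields bool
Result type: bool


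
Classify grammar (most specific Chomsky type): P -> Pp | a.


Left-linear: every RHS is a terminal or one nonterminal followed by a terminal
Classification: Type 3 (Regular)


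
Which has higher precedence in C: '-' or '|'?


'-' is additive (level 9); '|' is bitwise OR (level 3)
Higher level binds tighter
'-' has higher precedence than '|'


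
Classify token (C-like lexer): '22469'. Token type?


Pattern: digits only
Type: INTEGER_LITERAL


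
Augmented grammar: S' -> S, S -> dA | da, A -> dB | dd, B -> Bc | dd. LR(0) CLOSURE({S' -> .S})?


Start: S' -> .S
For each item with dot before a nonterminal B, add B -> .γ for every B-production
Closure: [S' -> .S, S -> .dA, S -> .da]


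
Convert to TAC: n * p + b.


Break into single-operator statements:
t1 = n * p
t2 = t1 + b


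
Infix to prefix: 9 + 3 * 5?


'*' binds tighter: tree is (+ 9 (* 3 5))
Prefix: + 9 * 3 5


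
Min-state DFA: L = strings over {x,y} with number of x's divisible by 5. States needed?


Track (count of x) mod 5: states 0..4, accept at 0
Minimal DFA: 5 states


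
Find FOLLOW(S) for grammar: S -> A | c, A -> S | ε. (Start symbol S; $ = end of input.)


$ ∈ FOLLOW(S). For each A -> αBβ: add FIRST(β)\{ε} to FOLLOW(B); if β nullable, add FOLLOW(A).
FOLLOW(S) = {$}


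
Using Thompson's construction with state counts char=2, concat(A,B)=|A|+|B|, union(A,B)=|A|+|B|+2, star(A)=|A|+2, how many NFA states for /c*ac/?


Syntax tree has 3 char leaf(s), 0 union(s), 1 star(s)
chars contribute 3×2 = 6; each union adds +2; each star adds +2
Total: 6 + 0 + 2 = 8 states


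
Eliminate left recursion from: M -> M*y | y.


Left-recursive alternatives: M*y; non-recursive: y
Introduce M': M -> yM', M' -> *yM' | ε


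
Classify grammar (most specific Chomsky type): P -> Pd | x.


Left-linear: every RHS is a terminal or one nonterminal followed by a terminal
Classification: Type 3 (Regular)


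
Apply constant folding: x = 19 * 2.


19 * 2 = 38 at compile time
Optimized: x = 38


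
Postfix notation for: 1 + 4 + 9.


Left to right (same or higher precedence on left)
Postfix: 1 4 + 9 +


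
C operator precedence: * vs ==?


'*' is multiplicative (level 10); '==' is equality (level 6)
Higher level binds tighter
'*' has higher precedence than '=='


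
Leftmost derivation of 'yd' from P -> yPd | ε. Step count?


Derivation: P => yPd => yd
Steps: 2


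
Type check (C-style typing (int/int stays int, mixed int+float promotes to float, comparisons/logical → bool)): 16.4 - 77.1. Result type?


Operand types: float - float
Rule: mixed int/float promotes to float; int/int stays int
Result type: float


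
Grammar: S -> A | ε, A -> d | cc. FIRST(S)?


Per alternative of S: FIRST(A) = {c, d}; FIRST(ε) = {ε}
FIRST(S) = {c, d, ε}


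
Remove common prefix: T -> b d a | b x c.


Common prefix: 'b'
Factored: T -> b T', T' -> d a | x c


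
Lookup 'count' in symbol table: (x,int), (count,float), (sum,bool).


Lookup 'count' → type float


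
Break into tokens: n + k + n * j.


Scan left to right, longest-match per lexeme
Tokens: ID(n), OP(+), ID(k), OP(+), ID(n), OP(*), ID(j)


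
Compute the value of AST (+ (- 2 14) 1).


Evaluate inner: (- 2 14) = -12
Evaluate root: (+ -12 1) = -11
Result: -11


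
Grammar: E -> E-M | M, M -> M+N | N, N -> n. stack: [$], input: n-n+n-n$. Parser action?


no handle on stack; shift 'n'
Action: shift


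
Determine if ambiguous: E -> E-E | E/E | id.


'id-id/id' has two parse trees (no precedence encoded between - and /)
Ambiguous


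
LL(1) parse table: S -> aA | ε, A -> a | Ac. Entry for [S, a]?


For [S, a]: 'a' ∈ FIRST(aA)
Entry: S -> aA


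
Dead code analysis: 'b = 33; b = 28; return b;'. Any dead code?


first assignment to b is overwritten before any read
Dead: 'b = 33'


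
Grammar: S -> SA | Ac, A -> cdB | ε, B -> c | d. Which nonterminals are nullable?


A nonterminal is nullable iff some alternative derives ε (directly, or every symbol in it is nullable)
Nullable: {A}


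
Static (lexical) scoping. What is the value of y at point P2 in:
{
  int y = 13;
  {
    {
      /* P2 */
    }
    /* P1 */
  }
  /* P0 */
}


P2's block does not declare y; resolves to the enclosing declaration at depth 0
y = 13


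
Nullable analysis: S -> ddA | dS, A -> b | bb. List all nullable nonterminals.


A nonterminal is nullable iff some alternative derives ε (directly, or every symbol in it is nullable)
Nullable: {}


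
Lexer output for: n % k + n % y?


Scan left to right, longest-match per lexeme
Tokens: ID(n), OP(%), ID(k), OP(+), ID(n), OP(%), ID(y)


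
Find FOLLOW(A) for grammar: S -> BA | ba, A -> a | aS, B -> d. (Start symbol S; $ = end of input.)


$ ∈ FOLLOW(S). For each A -> αBβ: add FIRST(β)\{ε} to FOLLOW(B); if β nullable, add FOLLOW(A).
FOLLOW(A) = {$}


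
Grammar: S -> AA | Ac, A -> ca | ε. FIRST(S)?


Per alternative of S: FIRST(AA) = {c, ε}; FIRST(Ac) = {c}
FIRST(S) = {c, ε}


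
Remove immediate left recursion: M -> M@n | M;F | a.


Left-recursive alternatives: M@n, M;F; non-recursive: a
Introduce M': M -> aM', M' -> @nM' | ;FM' | ε


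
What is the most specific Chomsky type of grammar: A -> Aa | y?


Left-linear: every RHS is a terminal or one nonterminal followed by a terminal
Classification: Type 3 (Regular)


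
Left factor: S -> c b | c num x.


Common prefix: 'c'
Factored: S -> c S', S' -> b | num x


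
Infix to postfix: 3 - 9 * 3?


* has higher precedence, evaluate 9*3 first
Postfix: 3 9 3 * -


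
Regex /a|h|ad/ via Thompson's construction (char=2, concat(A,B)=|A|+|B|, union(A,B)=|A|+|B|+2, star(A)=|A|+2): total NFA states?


Syntax tree has 4 char leaf(s), 2 union(s), 0 star(s)
chars contribute 4×2 = 8; each union adds +2; each star adds +2
Total: 8 + 4 + 0 = 12 states


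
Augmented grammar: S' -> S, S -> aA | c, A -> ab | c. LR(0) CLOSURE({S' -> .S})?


Start: S' -> .S
For each item with dot before a nonterminal B, add B -> .γ for every B-production
Closure: [S' -> .S, S -> .aA, S -> .c]


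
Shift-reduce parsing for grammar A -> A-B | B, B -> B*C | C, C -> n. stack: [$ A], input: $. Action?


start symbol A on stack, input exhausted
Action: accept


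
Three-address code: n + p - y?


Break into single-operator statements:
t1 = n + p
t2 = t1 - y


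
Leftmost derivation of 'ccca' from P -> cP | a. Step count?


Derivation: P => cP => ccP => cccP => ccca
Steps: 4


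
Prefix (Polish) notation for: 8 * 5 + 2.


left-to-right (same/higher precedence on left): tree is (+ (* 8 5) 2)
Prefix: + * 8 5 2


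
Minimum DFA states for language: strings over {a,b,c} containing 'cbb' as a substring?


KMP-style automaton: 3 progress states + 1 absorbing accept = 4
Minimal DFA: 4 states


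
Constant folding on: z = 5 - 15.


5 - 15 = -10 at compile time
Optimized: z = -10


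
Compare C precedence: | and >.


'>' is relational (level 7); '|' is bitwise OR (level 3)
Higher level binds tighter
'>' has higher precedence than '|'


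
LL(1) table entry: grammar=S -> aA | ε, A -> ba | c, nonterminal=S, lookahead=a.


For [S, a]: 'a' ∈ FIRST(aA)
Entry: S -> aA


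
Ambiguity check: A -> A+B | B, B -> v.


precedence layered via separate nonterminal B: deterministic
Unambiguous


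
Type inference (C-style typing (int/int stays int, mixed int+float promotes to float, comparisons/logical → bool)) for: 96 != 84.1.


Operand types: int != float
Rule: comparison yields bool
Result type: bool


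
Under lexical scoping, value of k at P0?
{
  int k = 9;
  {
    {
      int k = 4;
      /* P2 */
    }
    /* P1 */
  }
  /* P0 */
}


k declared in the same block as P0
k = 9


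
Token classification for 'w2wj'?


Pattern: letter/underscore followed by alphanumerics, not a keyword
Type: IDENTIFIER


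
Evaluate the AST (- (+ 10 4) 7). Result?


Evaluate inner: (+ 10 4) = 14
Evaluate root: (- 14 7) = 7
Result: 7


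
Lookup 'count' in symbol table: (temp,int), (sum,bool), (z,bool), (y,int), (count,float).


Lookup 'count' → type float


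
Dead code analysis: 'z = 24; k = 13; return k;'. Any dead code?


z is assigned but never read
Dead: 'z = 24'


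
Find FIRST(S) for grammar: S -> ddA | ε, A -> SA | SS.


Per alternative of S: FIRST(ddA) = {d}; FIRST(ε) = {ε}
FIRST(S) = {d, ε}


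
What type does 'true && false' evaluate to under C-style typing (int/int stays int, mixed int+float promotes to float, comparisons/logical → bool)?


Operand types: bool && bool
Rule: logical operators take bool operands and yield bool
Result type: bool


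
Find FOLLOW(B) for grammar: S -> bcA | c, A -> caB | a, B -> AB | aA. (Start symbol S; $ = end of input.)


$ ∈ FOLLOW(S). For each A -> αBβ: add FIRST(β)\{ε} to FOLLOW(B); if β nullable, add FOLLOW(A).
FOLLOW(B) = {$, a, c}


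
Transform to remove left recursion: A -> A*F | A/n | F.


Left-recursive alternatives: A*F, A/n; non-recursive: F
Introduce A': A -> FA', A' -> *FA' | /nA' | ε


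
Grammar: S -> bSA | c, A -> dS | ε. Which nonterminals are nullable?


A nonterminal is nullable iff some alternative derives ε (directly, or every symbol in it is nullable)
Nullable: {A}


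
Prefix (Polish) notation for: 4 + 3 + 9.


left-to-right (same/higher precedence on left): tree is (+ (+ 4 3) 9)
Prefix: + + 4 3 9


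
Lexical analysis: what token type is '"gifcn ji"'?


Pattern: double-quoted sequence
Type: STRING_LITERAL


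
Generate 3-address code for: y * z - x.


Break into single-operator statements:
t1 = y * z
t2 = t1 - x


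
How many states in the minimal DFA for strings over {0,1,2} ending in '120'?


Track the longest suffix of input matching a prefix of '120': 4 classes (prefixes of length 0..3)
Minimal DFA: 4 states


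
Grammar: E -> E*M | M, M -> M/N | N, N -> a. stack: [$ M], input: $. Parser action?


lookahead ∉ {/} so M won't extend; reduce E -> M
Action: reduce (E -> M)


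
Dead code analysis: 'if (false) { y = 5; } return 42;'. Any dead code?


condition is constant false, so the whole block is unreachable
Dead: 'if (false) { y = 5; }'


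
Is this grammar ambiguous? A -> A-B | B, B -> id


precedence layered via separate nonterminal B: deterministic
Unambiguous


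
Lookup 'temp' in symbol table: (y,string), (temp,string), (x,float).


Lookup 'temp' → type string


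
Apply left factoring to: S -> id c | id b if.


Common prefix: 'id'
Factored: S -> id S', S' -> c | b if


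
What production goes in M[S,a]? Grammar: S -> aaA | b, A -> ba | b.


For [S, a]: 'a' ∈ FIRST(aaA)
Entry: S -> aaA


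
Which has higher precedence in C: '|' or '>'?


'>' is relational (level 7); '|' is bitwise OR (level 3)
Higher level binds tighter
'>' has higher precedence than '|'


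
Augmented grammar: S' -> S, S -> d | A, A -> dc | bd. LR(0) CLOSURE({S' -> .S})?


Start: S' -> .S
For each item with dot before a nonterminal B, add B -> .γ for every B-production
Closure: [S' -> .S, S -> .d, S -> .A, A -> .dc, A -> .bd]


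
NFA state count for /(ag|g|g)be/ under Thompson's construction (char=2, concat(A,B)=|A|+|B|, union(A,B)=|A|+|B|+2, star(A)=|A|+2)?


Syntax tree has 6 char leaf(s), 2 union(s), 0 star(s)
chars contribute 6×2 = 12; each union adds +2; each star adds +2
Total: 12 + 4 + 0 = 16 states


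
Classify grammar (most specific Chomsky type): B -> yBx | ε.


Single nonterminal LHS, but y^n x^n is not regular
Classification: Type 2 (Context-Free)


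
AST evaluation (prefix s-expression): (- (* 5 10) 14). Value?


Evaluate inner: (* 5 10) = 50
Evaluate root: (- 50 14) = 36
Result: 36


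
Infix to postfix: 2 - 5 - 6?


Left to right (same or higher precedence on left)
Postfix: 2 5 - 6 -


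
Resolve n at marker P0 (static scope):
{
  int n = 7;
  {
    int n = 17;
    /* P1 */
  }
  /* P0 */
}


n declared in the same block as P0
n = 7


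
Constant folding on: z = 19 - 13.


19 - 13 = 6 at compile time
Optimized: z = 6


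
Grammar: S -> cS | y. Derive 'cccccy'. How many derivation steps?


Derivation: S => cS => ccS => cccS => ccccS => cccccS => cccccy
Steps: 6


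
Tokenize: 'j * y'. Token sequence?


Scan left to right, longest-match per lexeme
Tokens: ID(j), OP(*), ID(y)


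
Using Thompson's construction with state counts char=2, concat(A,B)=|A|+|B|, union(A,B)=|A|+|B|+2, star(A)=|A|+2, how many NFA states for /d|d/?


Syntax tree has 2 char leaf(s), 1 union(s), 0 star(s)
chars contribute 2×2 = 4; each union adds +2; each star adds +2
Total: 4 + 2 + 0 = 6 states


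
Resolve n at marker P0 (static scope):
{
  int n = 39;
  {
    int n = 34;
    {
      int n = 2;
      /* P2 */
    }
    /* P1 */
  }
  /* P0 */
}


n declared in the same block as P0
n = 39


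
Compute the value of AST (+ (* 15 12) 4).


Evaluate inner: (* 15 12) = 180
Evaluate root: (+ 180 4) = 184
Result: 184


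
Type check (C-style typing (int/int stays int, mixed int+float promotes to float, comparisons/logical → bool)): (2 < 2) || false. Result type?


Operand types: bool || bool
Rule: logical operators take bool operands and yield bool
Result type: bool


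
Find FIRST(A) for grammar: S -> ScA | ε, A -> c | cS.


Per alternative of A: FIRST(c) = {c}; FIRST(cS) = {c}
FIRST(A) = {c}


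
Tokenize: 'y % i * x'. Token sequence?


Scan left to right, longest-match per lexeme
Tokens: ID(y), OP(%), ID(i), OP(*), ID(x)


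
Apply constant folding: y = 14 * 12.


14 * 12 = 168 at compile time
Optimized: y = 168


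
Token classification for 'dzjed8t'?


Pattern: letter/underscore followed by alphanumerics, not a keyword
Type: IDENTIFIER


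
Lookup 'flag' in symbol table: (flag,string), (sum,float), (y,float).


Lookup 'flag' → type string


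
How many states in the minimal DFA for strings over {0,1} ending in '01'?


Track the longest suffix of input matching a prefix of '01': 3 classes (prefixes of length 0..2)
Minimal DFA: 3 states


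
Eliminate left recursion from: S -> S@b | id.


Left-recursive alternatives: S@b; non-recursive: id
Introduce S': S -> idS', S' -> @bS' | ε


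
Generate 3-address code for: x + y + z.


Break into single-operator statements:
t1 = x + y
t2 = t1 + z


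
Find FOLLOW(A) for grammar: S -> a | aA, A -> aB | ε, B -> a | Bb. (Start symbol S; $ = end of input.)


$ ∈ FOLLOW(S). For each A -> αBβ: add FIRST(β)\{ε} to FOLLOW(B); if β nullable, add FOLLOW(A).
FOLLOW(A) = {$}


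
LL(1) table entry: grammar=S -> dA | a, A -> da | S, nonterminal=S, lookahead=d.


For [S, d]: 'd' ∈ FIRST(dA)
Entry: S -> dA


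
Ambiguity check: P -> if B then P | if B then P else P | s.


dangling else: 'if B then if B then s else s' parses two ways
Ambiguous


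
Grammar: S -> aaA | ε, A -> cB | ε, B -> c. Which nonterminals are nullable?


A nonterminal is nullable iff some alternative derives ε (directly, or every symbol in it is nullable)
Nullable: {A, S}


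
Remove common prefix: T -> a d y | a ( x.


Common prefix: 'a'
Factored: T -> a T', T' -> d y | ( x


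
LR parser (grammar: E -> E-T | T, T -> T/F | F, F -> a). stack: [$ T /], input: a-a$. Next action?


no handle; shift 'a'
Action: shift


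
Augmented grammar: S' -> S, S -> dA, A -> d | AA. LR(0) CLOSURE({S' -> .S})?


Start: S' -> .S
For each item with dot before a nonterminal B, add B -> .γ for every B-production
Closure: [S' -> .S, S -> .dA]


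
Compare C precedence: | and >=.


'>=' is relational (level 7); '|' is bitwise OR (level 3)
Higher level binds tighter
'>=' has higher precedence than '|'


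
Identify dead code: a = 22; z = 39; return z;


a is assigned but never read
Dead: 'a = 22'


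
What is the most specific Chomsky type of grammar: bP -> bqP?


LHS has context (more than one symbol) and |LHS| ≤ |RHS|
Classification: Type 1 (Context-Sensitive)


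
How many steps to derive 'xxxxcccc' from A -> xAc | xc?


Derivation: A => xAc => xxAcc => xxxAccc => xxxxcccc
Steps: 4


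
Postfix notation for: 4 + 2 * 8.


* has higher precedence, evaluate 2*8 first
Postfix: 4 2 8 * +


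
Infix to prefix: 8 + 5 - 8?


left-to-right (same/higher precedence on left): tree is (- (+ 8 5) 8)
Prefix: - + 8 5 8


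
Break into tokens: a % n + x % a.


Scan left to right, longest-match per lexeme
Tokens: ID(a), OP(%), ID(n), OP(+), ID(x), OP(%), ID(a)


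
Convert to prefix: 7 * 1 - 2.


left-to-right (same/higher precedence on left): tree is (- (* 7 1) 2)
Prefix: - * 7 1 2


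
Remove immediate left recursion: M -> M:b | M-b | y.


Left-recursive alternatives: M:b, M-b; non-recursive: y
Introduce M': M -> yM', M' -> :bM' | -bM' | ε


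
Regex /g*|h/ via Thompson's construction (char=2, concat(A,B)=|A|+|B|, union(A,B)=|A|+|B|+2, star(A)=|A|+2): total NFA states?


Syntax tree has 2 char leaf(s), 1 union(s), 1 star(s)
chars contribute 2×2 = 4; each union adds +2; each star adds +2
Total: 4 + 2 + 2 = 8 states


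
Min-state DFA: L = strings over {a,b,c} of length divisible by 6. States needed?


Track length mod 6: states 0..5, accept at 0
Minimal DFA: 6 states


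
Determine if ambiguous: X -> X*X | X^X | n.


'n*n^n' has two parse trees (no precedence encoded between * and ^)
Ambiguous


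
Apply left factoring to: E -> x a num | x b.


Common prefix: 'x'
Factored: E -> x E', E' -> a num | b


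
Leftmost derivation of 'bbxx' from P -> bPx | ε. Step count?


Derivation: P => bPx => bbPxx => bbxx
Steps: 3


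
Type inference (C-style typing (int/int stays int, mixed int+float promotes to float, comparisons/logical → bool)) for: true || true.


Operand types: bool || bool
Rule: logical operators take bool operands and yield bool
Result type: bool


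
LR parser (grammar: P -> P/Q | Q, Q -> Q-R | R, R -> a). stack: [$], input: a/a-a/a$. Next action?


no handle on stack; shift 'a'
Action: shift


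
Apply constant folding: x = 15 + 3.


15 + 3 = 18 at compile time
Optimized: x = 18


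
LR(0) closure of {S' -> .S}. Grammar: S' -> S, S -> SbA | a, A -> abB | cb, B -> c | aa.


Start: S' -> .S
For each item with dot before a nonterminal B, add B -> .γ for every B-production
Closure: [S' -> .S, S -> .SbA, S -> .a]


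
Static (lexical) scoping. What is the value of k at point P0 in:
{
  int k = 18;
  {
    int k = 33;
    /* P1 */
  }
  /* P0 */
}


k declared in the same block as P0
k = 18


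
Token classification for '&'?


Pattern: operator symbol
Type: OPERATOR


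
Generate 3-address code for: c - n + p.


Break into single-operator statements:
t1 = c - n
t2 = t1 + p


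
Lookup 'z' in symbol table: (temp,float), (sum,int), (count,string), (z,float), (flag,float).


Lookup 'z' → type float


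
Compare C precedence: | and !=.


'!=' is equality (level 6); '|' is bitwise OR (level 3)
Higher level binds tighter
'!=' has higher precedence than '|'


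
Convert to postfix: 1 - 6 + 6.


Left to right (same or higher precedence on left)
Postfix: 1 6 - 6 +


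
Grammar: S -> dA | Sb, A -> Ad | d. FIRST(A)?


Per alternative of A: FIRST(Ad) = {d}; FIRST(d) = {d}
FIRST(A) = {d}


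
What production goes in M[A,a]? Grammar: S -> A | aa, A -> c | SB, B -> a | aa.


For [A, a]: 'a' ∈ FIRST(SB)
Entry: A -> SB


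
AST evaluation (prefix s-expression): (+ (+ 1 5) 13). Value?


Evaluate inner: (+ 1 5) = 6
Evaluate root: (+ 6 13) = 19
Result: 19


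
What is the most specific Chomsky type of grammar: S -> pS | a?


Right-linear: every RHS is a terminal or a terminal followed by one nonterminal
Classification: Type 3 (Regular)


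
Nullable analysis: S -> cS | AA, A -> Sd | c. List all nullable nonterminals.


A nonterminal is nullable iff some alternative derives ε (directly, or every symbol in it is nullable)
Nullable: {}


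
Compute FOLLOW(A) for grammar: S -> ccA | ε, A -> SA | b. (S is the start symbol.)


$ ∈ FOLLOW(S). For each A -> αBβ: add FIRST(β)\{ε} to FOLLOW(B); if β nullable, add FOLLOW(A).
FOLLOW(A) = {$, b, c}


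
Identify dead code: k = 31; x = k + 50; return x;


k is read by x's definition; x is returned
No dead code


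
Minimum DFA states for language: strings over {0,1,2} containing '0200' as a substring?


KMP-style automaton: 4 progress states + 1 absorbing accept = 5
Minimal DFA: 5 states


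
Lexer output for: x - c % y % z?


Scan left to right, longest-match per lexeme
Tokens: ID(x), OP(-), ID(c), OP(%), ID(y), OP(%), ID(z)


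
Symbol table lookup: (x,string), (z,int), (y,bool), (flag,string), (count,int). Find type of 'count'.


Lookup 'count' → type int


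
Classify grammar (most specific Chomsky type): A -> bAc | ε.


Single nonterminal LHS, but b^n c^n is not regular
Classification: Type 2 (Context-Free)


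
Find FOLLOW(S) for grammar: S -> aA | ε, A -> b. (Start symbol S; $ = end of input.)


$ ∈ FOLLOW(S). For each A -> αBβ: add FIRST(β)\{ε} to FOLLOW(B); if β nullable, add FOLLOW(A).
FOLLOW(S) = {$}


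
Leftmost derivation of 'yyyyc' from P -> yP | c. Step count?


Derivation: P => yP => yyP => yyyP => yyyyP => yyyyc
Steps: 5


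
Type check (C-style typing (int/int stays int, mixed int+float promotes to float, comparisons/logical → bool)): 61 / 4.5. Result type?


Operand types: int / float
Rule: mixed int/float promotes to float; int/int stays int
Result type: float


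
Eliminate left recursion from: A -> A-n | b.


Left-recursive alternatives: A-n; non-recursive: b
Introduce A': A -> bA', A' -> -nA' | ε


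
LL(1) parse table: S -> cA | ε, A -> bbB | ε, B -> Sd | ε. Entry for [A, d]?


For [A, d]: ε is nullable and 'd' ∈ FOLLOW(A)
Entry: A -> ε


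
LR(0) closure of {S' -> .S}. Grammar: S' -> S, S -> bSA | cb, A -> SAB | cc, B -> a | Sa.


Start: S' -> .S
For each item with dot before a nonterminal B, add B -> .γ for every B-production
Closure: [S' -> .S, S -> .bSA, S -> .cb]


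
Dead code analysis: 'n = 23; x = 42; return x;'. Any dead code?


n is assigned but never read
Dead: 'n = 23'


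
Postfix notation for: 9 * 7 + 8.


Left to right (same or higher precedence on left)
Postfix: 9 7 * 8 +


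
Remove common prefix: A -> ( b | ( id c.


Common prefix: '('
Factored: A -> ( A', A' -> b | id c


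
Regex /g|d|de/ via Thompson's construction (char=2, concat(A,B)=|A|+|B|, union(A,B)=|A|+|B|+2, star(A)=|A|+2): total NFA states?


Syntax tree has 4 char leaf(s), 2 union(s), 0 star(s)
chars contribute 4×2 = 8; each union adds +2; each star adds +2
Total: 8 + 4 + 0 = 12 states


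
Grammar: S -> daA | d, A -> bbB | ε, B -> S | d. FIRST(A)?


Per alternative of A: FIRST(bbB) = {b}; FIRST(ε) = {ε}
FIRST(A) = {b, ε}


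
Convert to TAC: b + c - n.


Break into single-operator statements:
t1 = b + c
t2 = t1 - n


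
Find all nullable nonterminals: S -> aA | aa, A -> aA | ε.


A nonterminal is nullable iff some alternative derives ε (directly, or every symbol in it is nullable)
Nullable: {A}


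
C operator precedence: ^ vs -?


'-' is additive (level 9); '^' is bitwise XOR (level 4)
Higher level binds tighter
'-' has higher precedence than '^'


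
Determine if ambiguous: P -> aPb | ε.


balanced a^n…b^n: each string has a unique parse
Unambiguous


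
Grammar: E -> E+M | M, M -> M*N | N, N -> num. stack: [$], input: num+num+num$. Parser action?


no handle on stack; shift 'num'
Action: shift


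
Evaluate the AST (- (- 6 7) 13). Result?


Evaluate inner: (- 6 7) = -1
Evaluate root: (- -1 13) = -14
Result: -14


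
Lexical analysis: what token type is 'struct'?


Pattern: reserved word
Type: KEYWORD


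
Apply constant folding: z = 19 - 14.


19 - 14 = 5 at compile time
Optimized: z = 5


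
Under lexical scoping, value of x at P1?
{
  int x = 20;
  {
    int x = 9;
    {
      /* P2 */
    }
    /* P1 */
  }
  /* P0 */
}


x declared in the same block as P1
x = 9


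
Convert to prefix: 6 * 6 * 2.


left-to-right (same/higher precedence on left): tree is (* (* 6 6) 2)
Prefix: * * 6 6 2


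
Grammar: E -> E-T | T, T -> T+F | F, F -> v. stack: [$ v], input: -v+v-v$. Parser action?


'v' on top is the handle for F -> v
Action: reduce (F -> v)


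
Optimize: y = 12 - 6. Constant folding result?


12 - 6 = 6 at compile time
Optimized: y = 6


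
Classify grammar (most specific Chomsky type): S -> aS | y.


Right-linear: every RHS is a terminal or a terminal followed by one nonterminal
Classification: Type 3 (Regular)


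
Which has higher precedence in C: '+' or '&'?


'+' is additive (level 9); '&' is bitwise AND (level 5)
Higher level binds tighter
'+' has higher precedence than '&'


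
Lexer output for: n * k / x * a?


Scan left to right, longest-match per lexeme
Tokens: ID(n), OP(*), ID(k), OP(/), ID(x), OP(*), ID(a)


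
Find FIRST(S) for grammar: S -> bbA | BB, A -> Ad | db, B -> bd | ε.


Per alternative of S: FIRST(bbA) = {b}; FIRST(BB) = {b, ε}
FIRST(S) = {b, ε}


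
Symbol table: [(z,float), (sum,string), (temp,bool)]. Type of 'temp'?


Lookup 'temp' → type bool


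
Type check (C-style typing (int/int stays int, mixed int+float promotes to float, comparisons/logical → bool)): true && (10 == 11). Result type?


Operand types: bool && bool
Rule: logical operators take bool operands and yield bool
Result type: bool


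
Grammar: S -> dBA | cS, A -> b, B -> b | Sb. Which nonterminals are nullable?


A nonterminal is nullable iff some alternative derives ε (directly, or every symbol in it is nullable)
Nullable: {}


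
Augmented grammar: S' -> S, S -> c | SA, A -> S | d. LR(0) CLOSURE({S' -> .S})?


Start: S' -> .S
For each item with dot before a nonterminal B, add B -> .γ for every B-production
Closure: [S' -> .S, S -> .c, S -> .SA]


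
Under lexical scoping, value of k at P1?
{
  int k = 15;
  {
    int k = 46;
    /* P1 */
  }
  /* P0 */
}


k declared in the same block as P1
k = 46


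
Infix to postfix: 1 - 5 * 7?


* has higher precedence, evaluate 5*7 first
Postfix: 1 5 7 * -


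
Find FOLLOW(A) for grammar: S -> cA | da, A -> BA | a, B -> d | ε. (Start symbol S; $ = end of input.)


$ ∈ FOLLOW(S). For each A -> αBβ: add FIRST(β)\{ε} to FOLLOW(B); if β nullable, add FOLLOW(A).
FOLLOW(A) = {$}


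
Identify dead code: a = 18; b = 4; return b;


a is assigned but never read
Dead: 'a = 18'


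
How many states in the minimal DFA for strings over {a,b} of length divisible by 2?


Track length mod 2: states 0..1, accept at 0
Minimal DFA: 2 states


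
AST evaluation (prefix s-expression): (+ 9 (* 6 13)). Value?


Evaluate inner: (* 6 13) = 78
Evaluate root: (+ 9 78) = 87
Result: 87


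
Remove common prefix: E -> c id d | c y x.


Common prefix: 'c'
Factored: E -> c E', E' -> id d | y x


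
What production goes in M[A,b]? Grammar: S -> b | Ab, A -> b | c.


For [A, b]: 'b' ∈ FIRST(b)
Entry: A -> b


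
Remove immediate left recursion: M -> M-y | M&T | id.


Left-recursive alternatives: M-y, M&T; non-recursive: id
Introduce M': M -> idM', M' -> -yM' | &TM' | ε


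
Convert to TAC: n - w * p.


Break into single-operator statements:
t1 = w * p
t2 = n - t1
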